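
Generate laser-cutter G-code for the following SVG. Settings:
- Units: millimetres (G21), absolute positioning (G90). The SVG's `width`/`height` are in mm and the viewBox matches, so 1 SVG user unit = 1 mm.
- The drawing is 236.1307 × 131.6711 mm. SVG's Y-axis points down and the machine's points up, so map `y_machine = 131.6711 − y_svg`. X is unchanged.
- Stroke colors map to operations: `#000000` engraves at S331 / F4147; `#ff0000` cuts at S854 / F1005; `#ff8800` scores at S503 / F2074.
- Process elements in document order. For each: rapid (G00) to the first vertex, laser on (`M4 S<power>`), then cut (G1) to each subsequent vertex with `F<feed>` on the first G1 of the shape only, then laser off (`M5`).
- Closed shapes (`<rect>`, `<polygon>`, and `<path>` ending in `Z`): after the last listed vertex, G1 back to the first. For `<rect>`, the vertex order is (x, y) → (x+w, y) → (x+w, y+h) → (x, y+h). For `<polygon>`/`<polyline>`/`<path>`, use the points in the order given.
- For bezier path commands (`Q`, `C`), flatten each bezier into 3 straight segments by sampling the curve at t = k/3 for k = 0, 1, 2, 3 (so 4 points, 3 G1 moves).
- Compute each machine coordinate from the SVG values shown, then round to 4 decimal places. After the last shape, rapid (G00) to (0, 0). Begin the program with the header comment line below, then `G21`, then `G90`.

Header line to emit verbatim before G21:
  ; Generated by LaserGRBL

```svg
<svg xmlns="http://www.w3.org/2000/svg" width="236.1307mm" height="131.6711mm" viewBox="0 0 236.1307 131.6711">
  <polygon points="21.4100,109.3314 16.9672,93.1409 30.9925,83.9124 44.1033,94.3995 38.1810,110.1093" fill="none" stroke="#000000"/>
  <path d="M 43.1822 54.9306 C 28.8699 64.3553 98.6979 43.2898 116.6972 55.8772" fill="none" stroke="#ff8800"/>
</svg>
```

viewBox `0 0 236.1307 131.6711` with mm width/height → 1 unit = 1 mm. Flip: y_m = 131.6711 − y_svg.

**Shape 1** — `<polygon>` regular polygon, stroke `#000000` → engrave (S331, F4147). Machine vertices: (21.4100,22.3397) → (16.9672,38.5302) → (30.9925,47.7587) → (44.1033,37.2716) → (38.1810,21.5618) → (21.4100,22.3397). Closed: final G1 returns to the first vertex.

**Shape 2** — `<path>` cubic bezier, stroke `#ff8800` → score (S503, F2074). Control points (SVG): P0=(43.1822,54.9306), P1=(28.8699,64.3553), P2=(98.6979,43.2898), P3=(116.6972,55.8772); sampled at t=k/3. Machine vertices: (43.1822,76.7405) → (51.8808,75.1035) → (86.4576,79.5393) → (116.6972,75.7939). Open path.

; Generated by LaserGRBL
G21
G90
G00 X21.4100 Y22.3397
M4 S331
G1 X16.9672 Y38.5302 F4147
G1 X30.9925 Y47.7587
G1 X44.1033 Y37.2716
G1 X38.1810 Y21.5618
G1 X21.4100 Y22.3397
M5
G00 X43.1822 Y76.7405
M4 S503
G1 X51.8808 Y75.1035 F2074
G1 X86.4576 Y79.5393
G1 X116.6972 Y75.7939
M5
G00 X0.0000 Y0.0000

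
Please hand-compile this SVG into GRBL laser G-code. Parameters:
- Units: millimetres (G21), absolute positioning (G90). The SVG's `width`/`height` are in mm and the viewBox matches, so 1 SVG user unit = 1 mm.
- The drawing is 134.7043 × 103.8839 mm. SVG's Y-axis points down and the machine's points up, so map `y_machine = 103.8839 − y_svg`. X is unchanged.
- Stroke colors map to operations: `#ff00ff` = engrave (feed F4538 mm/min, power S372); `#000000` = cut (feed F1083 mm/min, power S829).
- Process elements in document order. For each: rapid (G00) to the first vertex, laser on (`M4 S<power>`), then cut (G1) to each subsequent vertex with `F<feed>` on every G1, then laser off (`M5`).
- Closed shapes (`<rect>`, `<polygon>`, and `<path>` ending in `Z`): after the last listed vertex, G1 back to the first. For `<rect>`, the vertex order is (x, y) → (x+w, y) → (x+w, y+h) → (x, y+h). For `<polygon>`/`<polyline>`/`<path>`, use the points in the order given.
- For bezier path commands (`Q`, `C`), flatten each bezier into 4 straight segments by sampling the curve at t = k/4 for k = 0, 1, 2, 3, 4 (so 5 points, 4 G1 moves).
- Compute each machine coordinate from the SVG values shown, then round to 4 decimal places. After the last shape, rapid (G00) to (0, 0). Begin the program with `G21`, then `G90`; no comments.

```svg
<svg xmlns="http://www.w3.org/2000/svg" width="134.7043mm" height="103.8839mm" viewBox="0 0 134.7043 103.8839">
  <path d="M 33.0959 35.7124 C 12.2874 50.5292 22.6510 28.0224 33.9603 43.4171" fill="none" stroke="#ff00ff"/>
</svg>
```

G21
G90
G00 X33.0959 Y68.1715
M4 S372
G1 X22.8620 Y62.8817 F4538
G1 X21.4839 Y64.5359 F4538
G1 X26.1279 Y66.0817 F4538
G1 X33.9603 Y60.4668 F4538
M5
G00 X0.0000 Y0.0000

1 u = 1 mm; y_m = 103.8839 − y.

[1] `<path>` cubic bezier, #ff00ff→engrave S372 F4538: (33.0959,68.1715) → (22.8620,62.8817) → (21.4839,64.5359) → (26.1279,66.0817) → (33.9603,60.4668)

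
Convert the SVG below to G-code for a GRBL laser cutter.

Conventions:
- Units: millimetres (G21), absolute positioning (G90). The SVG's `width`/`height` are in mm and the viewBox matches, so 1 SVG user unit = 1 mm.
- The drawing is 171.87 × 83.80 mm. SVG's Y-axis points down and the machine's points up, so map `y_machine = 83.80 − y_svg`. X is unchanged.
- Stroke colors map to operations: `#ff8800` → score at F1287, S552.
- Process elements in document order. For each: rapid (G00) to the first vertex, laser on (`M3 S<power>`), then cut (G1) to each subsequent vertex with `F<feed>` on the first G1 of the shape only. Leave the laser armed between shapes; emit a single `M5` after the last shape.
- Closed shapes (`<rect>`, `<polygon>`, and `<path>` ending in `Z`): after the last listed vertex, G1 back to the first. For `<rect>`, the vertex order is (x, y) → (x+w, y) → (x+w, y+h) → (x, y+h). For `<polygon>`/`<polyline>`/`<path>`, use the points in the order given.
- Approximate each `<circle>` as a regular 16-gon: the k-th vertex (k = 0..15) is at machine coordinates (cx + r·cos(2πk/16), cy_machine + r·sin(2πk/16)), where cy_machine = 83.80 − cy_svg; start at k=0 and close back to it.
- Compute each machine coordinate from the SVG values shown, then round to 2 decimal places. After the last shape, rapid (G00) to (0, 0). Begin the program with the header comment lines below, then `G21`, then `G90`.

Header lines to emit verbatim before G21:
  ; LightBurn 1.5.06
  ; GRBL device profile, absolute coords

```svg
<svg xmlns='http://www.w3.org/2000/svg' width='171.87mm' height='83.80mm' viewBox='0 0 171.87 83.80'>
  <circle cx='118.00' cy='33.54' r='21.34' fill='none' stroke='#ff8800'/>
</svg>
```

1 u = 1 mm; y_m = 83.80 − y.

[1] `<circle>` circle, #ff8800→score S552 F1287: (139.34,50.26) → (137.72,58.43) → (133.09,65.35) → (126.17,69.98) → (118.00,71.60) → (109.83,69.98) → (102.91,65.35) → (98.28,58.43) → (96.66,50.26) → (98.28,42.09) → (102.91,35.17) → (109.83,30.54) → (118.00,28.92) → (126.17,30.54) → (133.09,35.17) → (137.72,42.09) → (139.34,50.26) (closed)

; LightBurn 1.5.06
; GRBL device profile, absolute coords
G21
G90
G00 X139.34 Y50.26
M3 S552
G1 X137.72 Y58.43 F1287
G1 X133.09 Y65.35
G1 X126.17 Y69.98
G1 X118.00 Y71.60
G1 X109.83 Y69.98
G1 X102.91 Y65.35
G1 X98.28 Y58.43
G1 X96.66 Y50.26
G1 X98.28 Y42.09
G1 X102.91 Y35.17
G1 X109.83 Y30.54
G1 X118.00 Y28.92
G1 X126.17 Y30.54
G1 X133.09 Y35.17
G1 X137.72 Y42.09
G1 X139.34 Y50.26
M5
G00 X0.00 Y0.00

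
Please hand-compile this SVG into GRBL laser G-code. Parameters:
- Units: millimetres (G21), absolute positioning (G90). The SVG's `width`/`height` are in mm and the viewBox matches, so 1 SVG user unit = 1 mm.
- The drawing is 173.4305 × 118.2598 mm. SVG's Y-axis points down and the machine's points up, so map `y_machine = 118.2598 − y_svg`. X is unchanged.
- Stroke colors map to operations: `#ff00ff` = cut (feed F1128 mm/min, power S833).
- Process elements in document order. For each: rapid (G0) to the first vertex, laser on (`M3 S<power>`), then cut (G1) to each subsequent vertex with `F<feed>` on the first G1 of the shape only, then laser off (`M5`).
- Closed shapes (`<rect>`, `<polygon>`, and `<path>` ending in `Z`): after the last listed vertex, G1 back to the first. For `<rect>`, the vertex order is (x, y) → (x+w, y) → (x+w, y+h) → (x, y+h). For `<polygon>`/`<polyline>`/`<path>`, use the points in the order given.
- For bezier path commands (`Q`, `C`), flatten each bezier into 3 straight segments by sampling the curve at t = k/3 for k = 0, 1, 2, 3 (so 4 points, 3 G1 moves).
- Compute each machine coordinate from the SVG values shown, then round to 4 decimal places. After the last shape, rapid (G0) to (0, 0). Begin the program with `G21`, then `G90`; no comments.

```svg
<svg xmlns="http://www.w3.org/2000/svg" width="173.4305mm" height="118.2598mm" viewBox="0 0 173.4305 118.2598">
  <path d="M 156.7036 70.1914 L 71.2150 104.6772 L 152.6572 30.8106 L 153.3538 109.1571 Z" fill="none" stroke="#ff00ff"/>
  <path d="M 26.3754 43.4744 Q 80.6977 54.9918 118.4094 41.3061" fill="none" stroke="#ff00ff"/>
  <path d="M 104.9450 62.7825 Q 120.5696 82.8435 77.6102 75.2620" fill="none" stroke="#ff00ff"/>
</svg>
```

Since the viewBox matches the mm dimensions, user units are millimetres directly. The only transform is the Y-flip y_m = 118.2598 − y_svg.

Shape 1 is a closed polygon drawn with `<path>`. Its stroke #ff00ff means cut at S833, F1128. After flipping Y the toolpath is (156.7036,48.0684) → (71.2150,13.5826) → (152.6572,87.4492) → (153.3538,9.1027) → (156.7036,48.0684), returning to the start.

Shape 2 is a quadratic bezier drawn with `<path>`. Its stroke #ff00ff means cut at S833, F1128. After flipping Y the toolpath is (26.3754,74.7854) → (60.7446,69.9075) → (91.4226,70.6302) → (118.4094,76.9537).

Shape 3 is a quadratic bezier drawn with `<path>`. Its stroke #ff00ff means cut at S833, F1128. After flipping Y the toolpath is (104.9450,55.4773) → (108.8521,45.1747) → (99.7405,41.0149) → (77.6102,42.9978).

G21
G90
G0 X156.7036 Y48.0684
M3 S833
G1 X71.2150 Y13.5826 F1128
G1 X152.6572 Y87.4492
G1 X153.3538 Y9.1027
G1 X156.7036 Y48.0684
M5
G0 X26.3754 Y74.7854
M3 S833
G1 X60.7446 Y69.9075 F1128
G1 X91.4226 Y70.6302
G1 X118.4094 Y76.9537
M5
G0 X104.9450 Y55.4773
M3 S833
G1 X108.8521 Y45.1747 F1128
G1 X99.7405 Y41.0149
G1 X77.6102 Y42.9978
M5
G0 X0.0000 Y0.0000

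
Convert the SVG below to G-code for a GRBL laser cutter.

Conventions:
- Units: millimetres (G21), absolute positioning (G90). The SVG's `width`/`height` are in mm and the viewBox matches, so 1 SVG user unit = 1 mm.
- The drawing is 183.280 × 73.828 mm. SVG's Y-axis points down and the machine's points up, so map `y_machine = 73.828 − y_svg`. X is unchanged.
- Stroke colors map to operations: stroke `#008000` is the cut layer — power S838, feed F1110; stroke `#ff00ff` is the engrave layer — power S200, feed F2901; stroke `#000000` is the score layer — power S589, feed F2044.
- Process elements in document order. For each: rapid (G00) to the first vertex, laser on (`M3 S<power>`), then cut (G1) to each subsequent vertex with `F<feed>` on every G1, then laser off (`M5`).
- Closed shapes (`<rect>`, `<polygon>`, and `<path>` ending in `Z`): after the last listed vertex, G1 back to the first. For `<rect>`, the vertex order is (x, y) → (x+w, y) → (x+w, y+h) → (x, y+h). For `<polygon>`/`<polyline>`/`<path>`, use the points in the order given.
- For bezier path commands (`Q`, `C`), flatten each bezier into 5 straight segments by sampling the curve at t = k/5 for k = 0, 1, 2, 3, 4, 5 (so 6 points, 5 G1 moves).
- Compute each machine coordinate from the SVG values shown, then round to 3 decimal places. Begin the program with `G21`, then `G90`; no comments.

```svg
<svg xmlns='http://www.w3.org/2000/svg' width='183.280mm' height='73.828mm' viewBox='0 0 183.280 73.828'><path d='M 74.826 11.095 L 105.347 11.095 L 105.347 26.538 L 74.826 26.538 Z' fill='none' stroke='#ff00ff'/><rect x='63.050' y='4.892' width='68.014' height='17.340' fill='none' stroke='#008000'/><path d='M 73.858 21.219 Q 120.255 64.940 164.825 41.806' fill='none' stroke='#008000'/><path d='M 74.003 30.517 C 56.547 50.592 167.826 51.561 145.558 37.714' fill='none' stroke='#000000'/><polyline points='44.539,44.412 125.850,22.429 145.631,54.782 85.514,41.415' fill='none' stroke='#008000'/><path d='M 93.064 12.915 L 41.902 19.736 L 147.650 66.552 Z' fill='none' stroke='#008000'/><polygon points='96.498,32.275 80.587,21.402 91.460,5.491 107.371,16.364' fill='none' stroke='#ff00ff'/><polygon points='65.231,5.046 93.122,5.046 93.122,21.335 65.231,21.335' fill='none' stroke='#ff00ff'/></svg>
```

G21
G90
G00 X74.826 Y62.733
M3 S200
G1 X105.347 Y62.733 F2901
G1 X105.347 Y47.290 F2901
G1 X74.826 Y47.290 F2901
G1 X74.826 Y62.733 F2901
M5
G00 X63.050 Y68.936
M3 S838
G1 X131.064 Y68.936 F1110
G1 X131.064 Y51.596 F1110
G1 X63.050 Y51.596 F1110
G1 X63.050 Y68.936 F1110
M5
G00 X73.858 Y52.609
M3 S838
G1 X92.344 Y37.795 F1110
G1 X110.683 Y28.329 F1110
G1 X128.877 Y24.212 F1110
G1 X146.924 Y25.443 F1110
G1 X164.825 Y32.022 F1110
M5
G00 X74.003 Y43.311
M3 S589
G1 X76.879 Y33.524 F2044
G1 X98.063 Y28.117 F2044
G1 X124.963 Y26.884 F2044
G1 X144.991 Y29.618 F2044
G1 X145.558 Y36.114 F2044
M5
G00 X44.539 Y29.416
M3 S838
G1 X125.850 Y51.399 F1110
G1 X145.631 Y19.046 F1110
G1 X85.514 Y32.413 F1110
M5
G00 X93.064 Y60.913
M3 S838
G1 X41.902 Y54.092 F1110
G1 X147.650 Y7.276 F1110
G1 X93.064 Y60.913 F1110
M5
G00 X96.498 Y41.553
M3 S200
G1 X80.587 Y52.426 F2901
G1 X91.460 Y68.337 F2901
G1 X107.371 Y57.464 F2901
G1 X96.498 Y41.553 F2901
M5
G00 X65.231 Y68.782
M3 S200
G1 X93.122 Y68.782 F2901
G1 X93.122 Y52.493 F2901
G1 X65.231 Y52.493 F2901
G1 X65.231 Y68.782 F2901
M5

Since the viewBox matches the mm dimensions, user units are millimetres directly. The only transform is the Y-flip y_m = 73.828 − y_svg.

Shape 1 is a rectangle drawn with `<path>`. Its stroke #ff00ff means engrave at S200, F2901. After flipping Y the toolpath is (74.826,62.733) → (105.347,62.733) → (105.347,47.290) → (74.826,47.290) → (74.826,62.733), returning to the start.

Shape 2 is a rectangle drawn with `<rect>`. Its stroke #008000 means cut at S838, F1110. After flipping Y the toolpath is (63.050,68.936) → (131.064,68.936) → (131.064,51.596) → (63.050,51.596) → (63.050,68.936), returning to the start.

Shape 3 is a quadratic bezier drawn with `<path>`. Its stroke #008000 means cut at S838, F1110. After flipping Y the toolpath is (73.858,52.609) → (92.344,37.795) → (110.683,28.329) → (128.877,24.212) → (146.924,25.443) → (164.825,32.022).

Shape 4 is a cubic bezier drawn with `<path>`. Its stroke #000000 means score at S589, F2044. After flipping Y the toolpath is (74.003,43.311) → (76.879,33.524) → (98.063,28.117) → (124.963,26.884) → (144.991,29.618) → (145.558,36.114).

Shape 5 is a open polyline drawn with `<polyline>`. Its stroke #008000 means cut at S838, F1110. After flipping Y the toolpath is (44.539,29.416) → (125.850,51.399) → (145.631,19.046) → (85.514,32.413).

Shape 6 is a closed polygon drawn with `<path>`. Its stroke #008000 means cut at S838, F1110. After flipping Y the toolpath is (93.064,60.913) → (41.902,54.092) → (147.650,7.276) → (93.064,60.913), returning to the start.

Shape 7 is a regular polygon drawn with `<polygon>`. Its stroke #ff00ff means engrave at S200, F2901. After flipping Y the toolpath is (96.498,41.553) → (80.587,52.426) → (91.460,68.337) → (107.371,57.464) → (96.498,41.553), returning to the start.

Shape 8 is a rectangle drawn with `<polygon>`. Its stroke #ff00ff means engrave at S200, F2901. After flipping Y the toolpath is (65.231,68.782) → (93.122,68.782) → (93.122,52.493) → (65.231,52.493) → (65.231,68.782), returning to the start.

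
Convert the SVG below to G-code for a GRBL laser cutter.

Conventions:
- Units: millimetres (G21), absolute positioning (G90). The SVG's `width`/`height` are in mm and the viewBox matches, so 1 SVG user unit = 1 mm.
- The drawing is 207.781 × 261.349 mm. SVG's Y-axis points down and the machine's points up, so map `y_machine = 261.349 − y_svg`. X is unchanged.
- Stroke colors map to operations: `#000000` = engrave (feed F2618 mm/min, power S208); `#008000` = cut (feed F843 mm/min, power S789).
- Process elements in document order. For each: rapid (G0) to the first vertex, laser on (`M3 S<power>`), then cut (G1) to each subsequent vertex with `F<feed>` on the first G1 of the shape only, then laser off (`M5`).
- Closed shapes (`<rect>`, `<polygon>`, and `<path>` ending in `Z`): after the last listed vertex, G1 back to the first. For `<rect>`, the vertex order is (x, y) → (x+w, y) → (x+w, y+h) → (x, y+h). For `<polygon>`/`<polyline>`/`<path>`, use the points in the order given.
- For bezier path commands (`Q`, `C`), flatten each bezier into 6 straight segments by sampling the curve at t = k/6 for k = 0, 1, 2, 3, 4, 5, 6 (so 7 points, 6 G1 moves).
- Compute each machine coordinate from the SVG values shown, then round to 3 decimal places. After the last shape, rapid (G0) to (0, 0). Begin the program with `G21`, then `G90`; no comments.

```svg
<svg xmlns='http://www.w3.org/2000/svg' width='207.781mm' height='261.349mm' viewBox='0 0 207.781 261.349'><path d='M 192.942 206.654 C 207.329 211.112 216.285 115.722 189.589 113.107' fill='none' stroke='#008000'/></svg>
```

1 u = 1 mm; y_m = 261.349 − y.

[1] `<path>` cubic bezier, #008000→cut S789 F843: (192.942,54.695) → (199.543,59.895) → (204.399,76.385) → (206.672,98.816) → (205.520,121.836) → (200.106,140.095) → (189.589,148.242)

G21
G90
G0 X192.942 Y54.695
M3 S789
G1 X199.543 Y59.895 F843
G1 X204.399 Y76.385
G1 X206.672 Y98.816
G1 X205.520 Y121.836
G1 X200.106 Y140.095
G1 X189.589 Y148.242
M5
G0 X0.000 Y0.000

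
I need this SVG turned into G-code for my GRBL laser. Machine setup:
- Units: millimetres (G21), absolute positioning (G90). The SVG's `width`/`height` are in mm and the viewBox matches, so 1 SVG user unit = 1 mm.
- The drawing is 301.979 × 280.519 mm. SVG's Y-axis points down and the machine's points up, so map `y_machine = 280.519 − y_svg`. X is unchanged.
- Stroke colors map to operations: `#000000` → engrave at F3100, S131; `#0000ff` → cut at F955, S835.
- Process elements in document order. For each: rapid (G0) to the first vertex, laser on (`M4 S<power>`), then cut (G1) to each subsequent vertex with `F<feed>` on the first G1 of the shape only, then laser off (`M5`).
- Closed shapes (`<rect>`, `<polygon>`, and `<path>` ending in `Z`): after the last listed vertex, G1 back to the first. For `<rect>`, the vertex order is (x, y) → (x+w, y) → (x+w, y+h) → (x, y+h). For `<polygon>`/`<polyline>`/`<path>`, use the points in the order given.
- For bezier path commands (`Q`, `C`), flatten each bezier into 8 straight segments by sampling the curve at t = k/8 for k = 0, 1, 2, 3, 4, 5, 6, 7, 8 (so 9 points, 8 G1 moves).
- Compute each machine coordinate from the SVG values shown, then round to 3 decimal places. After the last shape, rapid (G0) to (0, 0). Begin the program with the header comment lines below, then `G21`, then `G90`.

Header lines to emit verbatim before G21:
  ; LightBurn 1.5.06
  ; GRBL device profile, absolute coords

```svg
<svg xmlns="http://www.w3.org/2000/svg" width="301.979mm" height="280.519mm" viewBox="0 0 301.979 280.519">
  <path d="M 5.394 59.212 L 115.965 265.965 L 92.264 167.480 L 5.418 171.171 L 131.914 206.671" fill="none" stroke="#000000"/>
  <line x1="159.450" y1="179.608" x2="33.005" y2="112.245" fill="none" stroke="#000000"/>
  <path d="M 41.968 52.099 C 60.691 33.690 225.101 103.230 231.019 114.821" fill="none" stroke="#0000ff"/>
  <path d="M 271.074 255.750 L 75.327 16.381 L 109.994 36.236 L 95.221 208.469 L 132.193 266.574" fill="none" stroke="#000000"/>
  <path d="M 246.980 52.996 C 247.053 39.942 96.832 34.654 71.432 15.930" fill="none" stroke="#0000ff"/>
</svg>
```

1 u = 1 mm; y_m = 280.519 − y.

[1] `<path>` open polyline, #000000→engrave S131 F3100: (5.394,221.307) → (115.965,14.554) → (92.264,113.039) → (5.418,109.348) → (131.914,73.848)

[2] `<line>` line segment, #000000→engrave S131 F3100: (159.450,100.911) → (33.005,168.274)

[3] `<path>` cubic bezier, #0000ff→cut S835 F955: (41.968,228.420) → (55.224,231.486) → (78.574,228.016) → (108.452,219.720) → (141.295,208.309) → (173.538,195.491) → (201.616,182.977) → (221.965,172.476) → (231.019,165.698)

[4] `<path>` open polyline, #000000→engrave S131 F3100: (271.074,24.769) → (75.327,264.138) → (109.994,244.283) → (95.221,72.050) → (132.193,13.945)

[5] `<path>` cubic bezier, #0000ff→cut S835 F955: (246.980,227.523) → (240.500,232.096) → (223.153,236.189) → (198.165,240.051) → (168.758,243.930) → (138.158,248.075) → (109.587,252.734) → (86.271,258.156) → (71.432,264.589)

; LightBurn 1.5.06
; GRBL device profile, absolute coords
G21
G90
G0 X5.394 Y221.307
M4 S131
G1 X115.965 Y14.554 F3100
G1 X92.264 Y113.039
G1 X5.418 Y109.348
G1 X131.914 Y73.848
M5
G0 X159.450 Y100.911
M4 S131
G1 X33.005 Y168.274 F3100
M5
G0 X41.968 Y228.420
M4 S835
G1 X55.224 Y231.486 F955
G1 X78.574 Y228.016
G1 X108.452 Y219.720
G1 X141.295 Y208.309
G1 X173.538 Y195.491
G1 X201.616 Y182.977
G1 X221.965 Y172.476
G1 X231.019 Y165.698
M5
G0 X271.074 Y24.769
M4 S131
G1 X75.327 Y264.138 F3100
G1 X109.994 Y244.283
G1 X95.221 Y72.050
G1 X132.193 Y13.945
M5
G0 X246.980 Y227.523
M4 S835
G1 X240.500 Y232.096 F955
G1 X223.153 Y236.189
G1 X198.165 Y240.051
G1 X168.758 Y243.930
G1 X138.158 Y248.075
G1 X109.587 Y252.734
G1 X86.271 Y258.156
G1 X71.432 Y264.589
M5
G0 X0.000 Y0.000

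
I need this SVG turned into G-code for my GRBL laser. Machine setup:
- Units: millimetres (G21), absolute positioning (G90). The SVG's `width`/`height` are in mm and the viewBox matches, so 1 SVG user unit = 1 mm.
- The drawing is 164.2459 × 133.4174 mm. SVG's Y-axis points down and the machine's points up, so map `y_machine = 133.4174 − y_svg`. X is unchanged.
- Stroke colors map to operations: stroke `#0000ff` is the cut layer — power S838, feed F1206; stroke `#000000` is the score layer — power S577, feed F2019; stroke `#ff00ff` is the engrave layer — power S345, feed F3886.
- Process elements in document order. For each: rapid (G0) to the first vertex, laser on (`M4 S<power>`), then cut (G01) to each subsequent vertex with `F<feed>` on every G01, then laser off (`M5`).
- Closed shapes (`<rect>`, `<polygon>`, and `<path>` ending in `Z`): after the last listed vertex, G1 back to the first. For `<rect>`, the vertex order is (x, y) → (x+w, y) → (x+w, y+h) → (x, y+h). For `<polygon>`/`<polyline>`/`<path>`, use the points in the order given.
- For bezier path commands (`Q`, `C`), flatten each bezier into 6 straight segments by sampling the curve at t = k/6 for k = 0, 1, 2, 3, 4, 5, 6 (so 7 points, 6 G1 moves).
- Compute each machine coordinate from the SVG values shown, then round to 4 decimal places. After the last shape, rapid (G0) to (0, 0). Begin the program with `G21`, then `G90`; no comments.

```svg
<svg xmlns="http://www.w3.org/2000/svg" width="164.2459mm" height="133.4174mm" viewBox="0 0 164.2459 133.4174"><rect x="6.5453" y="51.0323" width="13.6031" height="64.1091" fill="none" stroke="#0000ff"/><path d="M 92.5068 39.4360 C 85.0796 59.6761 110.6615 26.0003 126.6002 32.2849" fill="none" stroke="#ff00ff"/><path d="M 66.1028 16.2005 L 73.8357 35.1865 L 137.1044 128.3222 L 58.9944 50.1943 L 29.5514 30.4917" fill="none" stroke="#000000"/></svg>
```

G21
G90
G0 X6.5453 Y82.3851
M4 S838
G01 X20.1484 Y82.3851 F1206
G01 X20.1484 Y18.2760 F1206
G01 X6.5453 Y18.2760 F1206
G01 X6.5453 Y82.3851 F1206
M5
G0 X92.5068 Y93.9814
M4 S345
G01 X91.3465 Y87.9197 F3886
G01 X94.5029 Y88.2364 F3886
G01 X100.7913 Y92.3236 F3886
G01 X109.0268 Y97.5739 F3886
G01 X118.0247 Y101.3794 F3886
G01 X126.6002 Y101.1325 F3886
M5
G0 X66.1028 Y117.2169
M4 S577
G01 X73.8357 Y98.2309 F2019
G01 X137.1044 Y5.0952 F2019
G01 X58.9944 Y83.2231 F2019
G01 X29.5514 Y102.9257 F2019
M5
G0 X0.0000 Y0.0000

1 u = 1 mm; y_m = 133.4174 − y.

[1] `<rect>` rectangle, #0000ff→cut S838 F1206: (6.5453,82.3851) → (20.1484,82.3851) → (20.1484,18.2760) → (6.5453,18.2760) → (6.5453,82.3851) (closed)

[2] `<path>` cubic bezier, #ff00ff→engrave S345 F3886: (92.5068,93.9814) → (91.3465,87.9197) → (94.5029,88.2364) → (100.7913,92.3236) → (109.0268,97.5739) → (118.0247,101.3794) → (126.6002,101.1325)

[3] `<path>` open polyline, #000000→score S577 F2019: (66.1028,117.2169) → (73.8357,98.2309) → (137.1044,5.0952) → (58.9944,83.2231) → (29.5514,102.9257)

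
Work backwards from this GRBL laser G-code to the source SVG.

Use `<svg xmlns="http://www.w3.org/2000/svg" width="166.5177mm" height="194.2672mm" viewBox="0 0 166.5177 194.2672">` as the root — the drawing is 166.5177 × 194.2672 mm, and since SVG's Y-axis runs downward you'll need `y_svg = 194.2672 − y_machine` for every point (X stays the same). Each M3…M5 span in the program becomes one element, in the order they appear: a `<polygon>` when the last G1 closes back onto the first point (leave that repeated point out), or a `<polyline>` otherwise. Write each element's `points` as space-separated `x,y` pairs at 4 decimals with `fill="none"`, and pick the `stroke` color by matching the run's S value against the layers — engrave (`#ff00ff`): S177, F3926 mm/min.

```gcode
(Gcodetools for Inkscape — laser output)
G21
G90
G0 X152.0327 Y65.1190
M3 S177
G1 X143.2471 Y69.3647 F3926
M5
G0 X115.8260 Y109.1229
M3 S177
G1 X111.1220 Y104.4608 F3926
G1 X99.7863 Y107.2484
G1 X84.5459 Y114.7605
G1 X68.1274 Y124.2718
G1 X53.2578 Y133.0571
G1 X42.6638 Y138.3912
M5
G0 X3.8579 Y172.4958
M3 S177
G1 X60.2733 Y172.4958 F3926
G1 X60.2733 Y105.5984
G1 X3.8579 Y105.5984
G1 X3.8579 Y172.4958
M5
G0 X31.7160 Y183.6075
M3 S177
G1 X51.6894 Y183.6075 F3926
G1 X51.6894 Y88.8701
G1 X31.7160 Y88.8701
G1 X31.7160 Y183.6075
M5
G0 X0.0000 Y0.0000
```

y_svg = 194.2672 − y_m. Every run uses S177, so all elements get stroke `#ff00ff` (engrave).

[1] open run; points: 152.0327,129.1482 143.2471,124.9025

[2] open run; points: 115.8260,85.1443 111.1220,89.8064 99.7863,87.0188 84.5459,79.5067 68.1274,69.9954 53.2578,61.2101 42.6638,55.8760

[3] closed run; points: 3.8579,21.7714 60.2733,21.7714 60.2733,88.6688 3.8579,88.6688

[4] closed run; points: 31.7160,10.6597 51.6894,10.6597 51.6894,105.3971 31.7160,105.3971

<svg xmlns="http://www.w3.org/2000/svg" width="166.5177mm" height="194.2672mm" viewBox="0 0 166.5177 194.2672">
  <polyline points="152.0327,129.1482 143.2471,124.9025" fill="none" stroke="#ff00ff"/>
  <polyline points="115.8260,85.1443 111.1220,89.8064 99.7863,87.0188 84.5459,79.5067 68.1274,69.9954 53.2578,61.2101 42.6638,55.8760" fill="none" stroke="#ff00ff"/>
  <polygon points="3.8579,21.7714 60.2733,21.7714 60.2733,88.6688 3.8579,88.6688" fill="none" stroke="#ff00ff"/>
  <polygon points="31.7160,10.6597 51.6894,10.6597 51.6894,105.3971 31.7160,105.3971" fill="none" stroke="#ff00ff"/>
</svg>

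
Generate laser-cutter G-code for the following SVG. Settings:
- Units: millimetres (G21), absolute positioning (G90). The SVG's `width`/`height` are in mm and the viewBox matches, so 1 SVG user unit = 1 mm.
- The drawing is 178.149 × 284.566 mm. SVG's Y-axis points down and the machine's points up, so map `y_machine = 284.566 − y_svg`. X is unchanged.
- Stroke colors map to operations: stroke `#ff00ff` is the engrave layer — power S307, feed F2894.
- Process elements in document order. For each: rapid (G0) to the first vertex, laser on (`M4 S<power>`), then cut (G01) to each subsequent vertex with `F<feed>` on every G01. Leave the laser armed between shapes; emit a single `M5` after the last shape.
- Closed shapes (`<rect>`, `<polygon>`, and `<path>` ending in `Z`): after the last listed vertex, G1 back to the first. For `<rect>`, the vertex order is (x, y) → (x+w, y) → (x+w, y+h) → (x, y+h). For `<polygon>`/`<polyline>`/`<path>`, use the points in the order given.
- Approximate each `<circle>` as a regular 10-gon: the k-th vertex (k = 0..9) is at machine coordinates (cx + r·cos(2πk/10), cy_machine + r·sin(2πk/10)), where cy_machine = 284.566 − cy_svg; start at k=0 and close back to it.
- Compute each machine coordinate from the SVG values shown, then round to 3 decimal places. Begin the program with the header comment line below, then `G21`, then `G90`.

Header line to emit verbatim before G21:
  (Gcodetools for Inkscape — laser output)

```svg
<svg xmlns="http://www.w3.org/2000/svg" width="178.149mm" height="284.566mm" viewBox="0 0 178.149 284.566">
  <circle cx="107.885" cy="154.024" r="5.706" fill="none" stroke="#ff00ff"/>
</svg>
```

viewBox `0 0 178.149 284.566` with mm width/height → 1 unit = 1 mm. Flip: y_m = 284.566 − y_svg.

**Shape 1** — `<circle>` circle, stroke `#ff00ff` → engrave (S307, F2894). Machine vertices: (113.591,130.542) → (112.501,133.896) → (109.648,135.969) → (106.122,135.969) → (103.269,133.896) → (102.179,130.542) → (103.269,127.188) → (106.122,125.115) → (109.648,125.115) → (112.501,127.188) → (113.591,130.542). Closed: final G1 returns to the first vertex.

(Gcodetools for Inkscape — laser output)
G21
G90
G0 X113.591 Y130.542
M4 S307
G01 X112.501 Y133.896 F2894
G01 X109.648 Y135.969 F2894
G01 X106.122 Y135.969 F2894
G01 X103.269 Y133.896 F2894
G01 X102.179 Y130.542 F2894
G01 X103.269 Y127.188 F2894
G01 X106.122 Y125.115 F2894
G01 X109.648 Y125.115 F2894
G01 X112.501 Y127.188 F2894
G01 X113.591 Y130.542 F2894
M5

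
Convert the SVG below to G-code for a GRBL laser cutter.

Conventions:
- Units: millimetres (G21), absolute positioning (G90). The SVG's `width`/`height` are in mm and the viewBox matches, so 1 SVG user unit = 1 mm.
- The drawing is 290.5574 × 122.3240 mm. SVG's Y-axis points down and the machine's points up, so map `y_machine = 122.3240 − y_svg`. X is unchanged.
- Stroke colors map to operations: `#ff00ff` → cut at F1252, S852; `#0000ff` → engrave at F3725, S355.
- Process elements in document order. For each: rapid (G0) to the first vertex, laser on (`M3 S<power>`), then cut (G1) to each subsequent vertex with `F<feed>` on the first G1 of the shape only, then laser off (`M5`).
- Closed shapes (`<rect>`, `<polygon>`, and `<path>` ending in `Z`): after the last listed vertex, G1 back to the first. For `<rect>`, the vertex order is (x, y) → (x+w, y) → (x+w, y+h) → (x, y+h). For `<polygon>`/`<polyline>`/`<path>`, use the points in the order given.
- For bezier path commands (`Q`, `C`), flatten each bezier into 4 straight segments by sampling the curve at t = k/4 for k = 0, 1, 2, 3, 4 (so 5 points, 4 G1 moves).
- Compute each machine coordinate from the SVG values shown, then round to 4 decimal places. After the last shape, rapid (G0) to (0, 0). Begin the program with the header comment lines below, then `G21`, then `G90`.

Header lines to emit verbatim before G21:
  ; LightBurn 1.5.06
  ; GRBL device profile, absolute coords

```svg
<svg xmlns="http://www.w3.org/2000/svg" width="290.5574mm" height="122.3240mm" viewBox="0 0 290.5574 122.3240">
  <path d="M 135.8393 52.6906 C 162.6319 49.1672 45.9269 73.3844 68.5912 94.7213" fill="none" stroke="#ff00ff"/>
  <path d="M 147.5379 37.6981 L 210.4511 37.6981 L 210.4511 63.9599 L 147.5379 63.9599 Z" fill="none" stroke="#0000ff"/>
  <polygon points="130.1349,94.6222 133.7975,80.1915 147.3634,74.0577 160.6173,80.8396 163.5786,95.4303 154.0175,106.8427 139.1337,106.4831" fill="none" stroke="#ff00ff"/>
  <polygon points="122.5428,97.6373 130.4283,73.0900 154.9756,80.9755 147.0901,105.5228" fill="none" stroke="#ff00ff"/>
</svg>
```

; LightBurn 1.5.06
; GRBL device profile, absolute coords
G21
G90
G0 X135.8393 Y69.6334
M3 S852
G1 X133.4477 Y67.5530 F1252
G1 X103.7634 Y57.9407
G1 X73.3049 Y43.6670
G1 X68.5912 Y27.6027
M5
G0 X147.5379 Y84.6259
M3 S355
G1 X210.4511 Y84.6259 F3725
G1 X210.4511 Y58.3641
G1 X147.5379 Y58.3641
G1 X147.5379 Y84.6259
M5
G0 X130.1349 Y27.7018
M3 S852
G1 X133.7975 Y42.1325 F1252
G1 X147.3634 Y48.2663
G1 X160.6173 Y41.4844
G1 X163.5786 Y26.8937
G1 X154.0175 Y15.4813
G1 X139.1337 Y15.8409
G1 X130.1349 Y27.7018
M5
G0 X122.5428 Y24.6867
M3 S852
G1 X130.4283 Y49.2340 F1252
G1 X154.9756 Y41.3485
G1 X147.0901 Y16.8012
G1 X122.5428 Y24.6867
M5
G0 X0.0000 Y0.0000

viewBox `0 0 290.5574 122.3240` with mm width/height → 1 unit = 1 mm. Flip: y_m = 122.3240 − y_svg.

**Shape 1** — `<path>` cubic bezier, stroke `#ff00ff` → cut (S852, F1252). Control points (SVG): P0=(135.8393,52.6906), P1=(162.6319,49.1672), P2=(45.9269,73.3844), P3=(68.5912,94.7213); sampled at t=k/4. Machine vertices: (135.8393,69.6334) → (133.4477,67.5530) → (103.7634,57.9407) → (73.3049,43.6670) → (68.5912,27.6027). Open path.

**Shape 2** — `<path>` rectangle, stroke `#0000ff` → engrave (S355, F3725). Machine vertices: (147.5379,84.6259) → (210.4511,84.6259) → (210.4511,58.3641) → (147.5379,58.3641) → (147.5379,84.6259). Closed: final G1 returns to the first vertex.

**Shape 3** — `<polygon>` regular polygon, stroke `#ff00ff` → cut (S852, F1252). Machine vertices: (130.1349,27.7018) → (133.7975,42.1325) → (147.3634,48.2663) → (160.6173,41.4844) → (163.5786,26.8937) → (154.0175,15.4813) → (139.1337,15.8409) → (130.1349,27.7018). Closed: final G1 returns to the first vertex.

**Shape 4** — `<polygon>` regular polygon, stroke `#ff00ff` → cut (S852, F1252). Machine vertices: (122.5428,24.6867) → (130.4283,49.2340) → (154.9756,41.3485) → (147.0901,16.8012) → (122.5428,24.6867). Closed: final G1 returns to the first vertex.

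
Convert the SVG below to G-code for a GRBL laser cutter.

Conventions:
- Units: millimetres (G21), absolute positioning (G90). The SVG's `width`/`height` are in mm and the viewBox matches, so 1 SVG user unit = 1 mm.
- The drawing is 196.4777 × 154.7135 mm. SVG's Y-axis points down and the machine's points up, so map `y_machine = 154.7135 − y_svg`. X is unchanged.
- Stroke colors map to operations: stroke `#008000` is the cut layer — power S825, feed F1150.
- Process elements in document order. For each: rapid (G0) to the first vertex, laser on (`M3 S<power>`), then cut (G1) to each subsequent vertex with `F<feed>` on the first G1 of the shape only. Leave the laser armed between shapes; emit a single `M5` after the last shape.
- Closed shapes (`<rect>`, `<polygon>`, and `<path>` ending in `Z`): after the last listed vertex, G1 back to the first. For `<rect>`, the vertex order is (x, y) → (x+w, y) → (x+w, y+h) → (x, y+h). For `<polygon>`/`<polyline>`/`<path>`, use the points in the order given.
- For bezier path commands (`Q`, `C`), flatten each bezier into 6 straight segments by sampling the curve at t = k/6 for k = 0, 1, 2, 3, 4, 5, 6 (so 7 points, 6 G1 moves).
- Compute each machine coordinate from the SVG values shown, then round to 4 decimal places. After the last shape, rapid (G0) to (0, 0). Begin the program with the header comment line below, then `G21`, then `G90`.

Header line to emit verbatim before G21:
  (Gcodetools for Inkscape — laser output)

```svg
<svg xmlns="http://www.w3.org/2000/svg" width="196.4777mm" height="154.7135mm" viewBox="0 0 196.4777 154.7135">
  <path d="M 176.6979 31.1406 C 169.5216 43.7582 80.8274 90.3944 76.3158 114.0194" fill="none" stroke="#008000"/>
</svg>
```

(Gcodetools for Inkscape — laser output)
G21
G90
G0 X176.6979 Y123.5729
M3 S825
G1 X167.0837 Y114.6932 F1150
G1 X148.4860 Y101.7280
G1 X125.5076 Y86.2613
G1 X102.7512 Y69.8773
G1 X84.8197 Y54.1602
G1 X76.3158 Y40.6941
M5
G0 X0.0000 Y0.0000

1 u = 1 mm; y_m = 154.7135 − y.

[1] `<path>` cubic bezier, #008000→cut S825 F1150: (176.6979,123.5729) → (167.0837,114.6932) → (148.4860,101.7280) → (125.5076,86.2613) → (102.7512,69.8773) → (84.8197,54.1602) → (76.3158,40.6941)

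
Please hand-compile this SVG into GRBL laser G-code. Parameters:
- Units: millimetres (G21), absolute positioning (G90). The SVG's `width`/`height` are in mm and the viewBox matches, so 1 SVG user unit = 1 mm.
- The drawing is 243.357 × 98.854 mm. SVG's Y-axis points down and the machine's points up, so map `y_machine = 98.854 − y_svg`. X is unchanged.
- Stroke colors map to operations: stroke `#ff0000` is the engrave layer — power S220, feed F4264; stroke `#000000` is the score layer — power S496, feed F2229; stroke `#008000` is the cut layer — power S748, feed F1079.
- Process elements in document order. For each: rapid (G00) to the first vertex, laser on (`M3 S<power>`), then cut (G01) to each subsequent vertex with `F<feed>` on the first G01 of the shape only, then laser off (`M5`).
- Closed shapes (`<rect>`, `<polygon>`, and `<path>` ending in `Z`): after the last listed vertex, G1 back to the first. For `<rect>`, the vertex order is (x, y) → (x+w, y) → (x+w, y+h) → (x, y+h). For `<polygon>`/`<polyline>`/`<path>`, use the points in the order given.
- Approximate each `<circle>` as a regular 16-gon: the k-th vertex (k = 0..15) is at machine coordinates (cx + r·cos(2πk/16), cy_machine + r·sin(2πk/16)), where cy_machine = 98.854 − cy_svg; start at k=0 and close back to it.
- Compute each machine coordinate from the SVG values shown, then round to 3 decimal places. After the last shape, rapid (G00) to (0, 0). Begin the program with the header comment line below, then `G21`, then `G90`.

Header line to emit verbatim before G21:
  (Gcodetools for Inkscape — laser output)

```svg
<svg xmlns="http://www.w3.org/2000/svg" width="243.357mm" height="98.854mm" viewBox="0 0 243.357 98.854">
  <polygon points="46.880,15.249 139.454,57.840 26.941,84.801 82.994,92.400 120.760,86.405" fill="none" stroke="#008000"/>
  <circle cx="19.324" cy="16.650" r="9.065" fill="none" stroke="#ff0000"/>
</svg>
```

(Gcodetools for Inkscape — laser output)
G21
G90
G00 X46.880 Y83.605
M3 S748
G01 X139.454 Y41.014 F1079
G01 X26.941 Y14.053
G01 X82.994 Y6.454
G01 X120.760 Y12.449
G01 X46.880 Y83.605
M5
G00 X28.389 Y82.204
M3 S220
G01 X27.699 Y85.673 F4264
G01 X25.734 Y88.614
G01 X22.793 Y90.579
G01 X19.324 Y91.269
G01 X15.855 Y90.579
G01 X12.914 Y88.614
G01 X10.949 Y85.673
G01 X10.259 Y82.204
G01 X10.949 Y78.735
G01 X12.914 Y75.794
G01 X15.855 Y73.829
G01 X19.324 Y73.139
G01 X22.793 Y73.829
G01 X25.734 Y75.794
G01 X27.699 Y78.735
G01 X28.389 Y82.204
M5
G00 X0.000 Y0.000

Since the viewBox matches the mm dimensions, user units are millimetres directly. The only transform is the Y-flip y_m = 98.854 − y_svg.

Shape 1 is a closed polygon drawn with `<polygon>`. Its stroke #008000 means cut at S748, F1079. After flipping Y the toolpath is (46.880,83.605) → (139.454,41.014) → (26.941,14.053) → (82.994,6.454) → (120.760,12.449) → (46.880,83.605), returning to the start.

Shape 2 is a circle drawn with `<circle>`. Its stroke #ff0000 means engrave at S220, F4264. After flipping Y the toolpath is (28.389,82.204) → (27.699,85.673) → (25.734,88.614) → (22.793,90.579) → (19.324,91.269) → (15.855,90.579) → (12.914,88.614) → (10.949,85.673) → (10.259,82.204) → (10.949,78.735) → (12.914,75.794) → (15.855,73.829) → (19.324,73.139) → (22.793,73.829) → (25.734,75.794) → (27.699,78.735) → (28.389,82.204), returning to the start.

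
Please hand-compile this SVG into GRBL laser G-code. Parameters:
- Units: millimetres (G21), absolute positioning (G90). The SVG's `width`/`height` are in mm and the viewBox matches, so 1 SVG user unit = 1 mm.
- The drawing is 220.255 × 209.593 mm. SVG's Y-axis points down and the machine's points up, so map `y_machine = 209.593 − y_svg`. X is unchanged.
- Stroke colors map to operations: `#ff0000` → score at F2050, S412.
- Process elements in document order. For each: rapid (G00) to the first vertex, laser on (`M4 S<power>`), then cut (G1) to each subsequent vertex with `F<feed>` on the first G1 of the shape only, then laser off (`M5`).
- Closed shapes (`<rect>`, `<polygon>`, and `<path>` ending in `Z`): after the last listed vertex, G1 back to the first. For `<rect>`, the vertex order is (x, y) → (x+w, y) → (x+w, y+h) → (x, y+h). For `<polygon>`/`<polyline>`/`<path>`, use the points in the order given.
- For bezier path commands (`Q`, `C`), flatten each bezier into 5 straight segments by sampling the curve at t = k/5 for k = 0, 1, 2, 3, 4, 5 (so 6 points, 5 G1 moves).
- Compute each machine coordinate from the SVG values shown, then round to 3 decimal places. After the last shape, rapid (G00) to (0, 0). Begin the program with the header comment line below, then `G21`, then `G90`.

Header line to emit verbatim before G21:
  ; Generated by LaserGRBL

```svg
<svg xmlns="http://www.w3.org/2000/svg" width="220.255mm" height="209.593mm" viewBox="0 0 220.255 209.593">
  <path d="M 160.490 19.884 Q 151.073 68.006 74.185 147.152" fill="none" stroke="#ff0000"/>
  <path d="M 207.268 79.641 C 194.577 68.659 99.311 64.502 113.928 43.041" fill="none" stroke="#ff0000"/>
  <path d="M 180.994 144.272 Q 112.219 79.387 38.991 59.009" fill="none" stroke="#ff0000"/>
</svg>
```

1 u = 1 mm; y_m = 209.593 − y.

[1] `<path>` quadratic bezier, #ff0000→score S412 F2050: (160.490,189.709) → (154.024,169.219) → (142.161,146.248) → (124.900,120.794) → (102.241,92.858) → (74.185,62.441)

[2] `<path>` cubic bezier, #ff0000→score S412 F2050: (207.268,129.952) → (191.284,135.915) → (164.720,141.399) → (136.814,147.560) → (116.804,155.559) → (113.928,166.552)

[3] `<path>` quadratic bezier, #ff0000→score S412 F2050: (180.994,65.321) → (153.306,89.495) → (125.262,110.108) → (96.861,127.160) → (68.104,140.653) → (38.991,150.584)

; Generated by LaserGRBL
G21
G90
G00 X160.490 Y189.709
M4 S412
G1 X154.024 Y169.219 F2050
G1 X142.161 Y146.248
G1 X124.900 Y120.794
G1 X102.241 Y92.858
G1 X74.185 Y62.441
M5
G00 X207.268 Y129.952
M4 S412
G1 X191.284 Y135.915 F2050
G1 X164.720 Y141.399
G1 X136.814 Y147.560
G1 X116.804 Y155.559
G1 X113.928 Y166.552
M5
G00 X180.994 Y65.321
M4 S412
G1 X153.306 Y89.495 F2050
G1 X125.262 Y110.108
G1 X96.861 Y127.160
G1 X68.104 Y140.653
G1 X38.991 Y150.584
M5
G00 X0.000 Y0.000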